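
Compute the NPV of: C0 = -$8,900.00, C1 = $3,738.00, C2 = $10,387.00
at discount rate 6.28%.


Formula: NPV = C0 + C1/(1+r) + C2/(1+r)^2
Discount C1: $3,738.00 / (1 + 0.0628) = $3,517.12
Discount C2: $10,387.00 / (1 + 0.0628)^2 = $9,195.75
NPV = -$8,900.00 + $3,517.12 + $9,195.75 = $3,812.87

$3,812.87


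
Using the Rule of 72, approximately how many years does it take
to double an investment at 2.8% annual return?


Formula: Years ≈ 72 / r
Substituting: Years ≈ 72 / 2.8
Years ≈ 25.7

25.7 years


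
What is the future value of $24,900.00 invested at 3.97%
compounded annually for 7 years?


Formula: FV = P * (1 + r)^n
Substituting: FV = $24,900.00 * (1 + 0.0397)^7
Growth factor: (1.0397)^7 = 1.313277
FV = $24,900.00 * 1.313277 = $32,700.60

$32,700.60


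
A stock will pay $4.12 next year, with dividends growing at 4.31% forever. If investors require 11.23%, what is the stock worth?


Formula: P = D1 / (r - g)
Spread: r - g = 0.1123 - 0.0431 = 0.0692
Substituting: P = $4.12 / 0.0692
P = $59.54

$59.54


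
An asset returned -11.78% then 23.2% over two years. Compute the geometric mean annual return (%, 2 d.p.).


Formula: Geometric mean = ((1+r1)*(1+r2))^(1/2) - 1
Product: (1 + -0.1178) * (1 + 0.232) = 0.8822 * 1.232 = 1.08687
Square root: 1.08687^0.5 = 1.042531
Geometric mean = 1.042531 - 1 = 0.042531
As percentage: 4.25%

4.25%


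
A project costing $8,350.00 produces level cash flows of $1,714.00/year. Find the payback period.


Formula: Payback = investment / annual cash flow
Substituting: Payback = $8,350.00 / $1,714.00
Payback = 4.8716 years

4.8716 years


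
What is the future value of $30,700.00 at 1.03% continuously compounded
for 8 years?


Formula: FV = P * e^(r*t)
Exponent: r*t = 0.0103 * 8 = 0.0824
e^(0.0824) = 1.08589
FV = $30,700.00 * 1.08589 = $33,336.83

$33,336.83


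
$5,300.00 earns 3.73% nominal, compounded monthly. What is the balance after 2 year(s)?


Formula: FV = P * (1 + r/m)^(m*t)
Period rate: r/m = 0.0373 / 12 = 0.003108
Total periods: m*t = 12 * 2 = 24
Growth factor: (1 + 0.003108)^24 = 1.077328
FV = $5,300.00 * 1.077328 = $5,709.84

$5,709.84


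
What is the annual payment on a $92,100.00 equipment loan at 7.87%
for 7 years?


Formula: PMT = PV * r / (1 - (1+r)^(-n))
Denominator: 1 - (1 + 0.0787)^(-7) = 0.411569
Numerator: $92,100.00 * 0.0787 = 7248.27
PMT = 7248.27 / 0.411569 = $17,611.29

$17,611.29


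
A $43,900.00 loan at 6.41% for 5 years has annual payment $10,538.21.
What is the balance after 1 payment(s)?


Formula: Balance = PV*(1+r)^k - PMT*((1+r)^k - 1)/r
Growth: (1 + 0.0641)^1 = 1.0641
Accumulated factor: ((1+r)^k - 1)/r = 1.0
Balance = $43,900.00 * 1.0641 - $10,538.21 * 1.0
Balance = $36,175.78

$36,175.78


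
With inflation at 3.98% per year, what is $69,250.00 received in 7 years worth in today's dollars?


Formula: Real value = nominal / (1 + inflation)^years
Price level: (1 + 0.0398)^7 = 1.314161
Real value = $69,250.00 / 1.314161 = $52,695.20

$52,695.20


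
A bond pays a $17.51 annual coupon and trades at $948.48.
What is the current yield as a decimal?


Formula: Current yield = annual coupon / price
Substituting: CY = $17.51 / $948.48
CY = 0.018461

0.018461


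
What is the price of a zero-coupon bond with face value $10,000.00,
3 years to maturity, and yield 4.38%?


Formula: Price = FV / (1 + r)^n
Substituting: Price = $10,000.00 / (1 + 0.0438)^3
Discount factor: (1.0438)^3 = 1.137239
Price = $10,000.00 / 1.137239 = $8,793.22

$8,793.22


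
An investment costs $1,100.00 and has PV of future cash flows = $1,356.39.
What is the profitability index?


Formula: PI = PV(cash flows) / initial investment
Substituting: PI = $1,356.39 / $1,100.00
PI = 1.2331

1.2331


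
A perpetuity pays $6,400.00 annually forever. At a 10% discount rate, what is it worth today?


Formula: PV = C / r
Substituting: PV = $6,400.00 / 0.1
PV = $64,000.00

$64,000.00


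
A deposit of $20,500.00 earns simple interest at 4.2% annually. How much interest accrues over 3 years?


Formula: I = P * r * t
Substituting: I = $20,500.00 * 0.042 * 3
Step: I = $20,500.00 * 0.126
I = $2,583.00

$2,583.00


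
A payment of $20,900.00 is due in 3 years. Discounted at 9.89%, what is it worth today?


Formula: PV = FV / (1 + r)^n
Substituting: PV = $20,900.00 / (1 + 0.0989)^3
Discount factor: (1.0989)^3 = 1.327011
PV = $20,900.00 / 1.327011 = $15,749.68

$15,749.68


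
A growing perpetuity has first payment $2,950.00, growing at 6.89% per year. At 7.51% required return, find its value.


Formula: PV = C / (r - g)
Spread: r - g = 0.0751 - 0.0689 = 0.0062
Substituting: PV = $2,950.00 / 0.0062
PV = $475,806.45

$475,806.45


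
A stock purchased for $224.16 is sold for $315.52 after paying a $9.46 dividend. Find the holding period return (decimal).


Formula: HPR = (P1 - P0 + D) / P0
Gain: $315.52 - $224.16 + $9.46 = $100.82
HPR = $100.82 / $224.16 = 0.4498

0.4498


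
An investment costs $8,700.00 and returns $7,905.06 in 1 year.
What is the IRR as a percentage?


Formula: IRR = C1/C0 - 1
Substituting: IRR = $7,905.06 / $8,700.00 - 1
Ratio: 0.908628 - 1 = -0.091372
IRR = -9.1372%

-9.1372%


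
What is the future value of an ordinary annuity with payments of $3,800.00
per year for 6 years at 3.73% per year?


Formula: FV = PMT * ((1+r)^n - 1) / r
Growth factor: (1 + 0.0373)^6 = 1.245737
Numerator: 1.245737 - 1 = 0.245737
FV = $3,800.00 * 0.245737 / 0.0373 = $25,034.84

$25,034.84


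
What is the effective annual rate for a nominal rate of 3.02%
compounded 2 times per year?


Formula: EAR = (1 + r/m)^m - 1
Period rate: r/m = 0.0302 / 2 = 0.0151
Compounding: (1 + 0.0151)^2 = 1.030428
EAR = 1.030428 - 1 = 0.030428

0.030428


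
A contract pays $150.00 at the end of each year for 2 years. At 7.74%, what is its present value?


Formula: PV = PMT * (1 - (1+r)^(-n)) / r
Discount factor: (1 + 0.0774)^(-2) = 0.861482
Bracket: 1 - 0.861482 = 0.138518
PV = $150.00 * 0.138518 / 0.0774 = $268.45

$268.45


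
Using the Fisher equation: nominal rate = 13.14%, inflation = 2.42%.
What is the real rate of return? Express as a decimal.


Formula: (1 + r_real) = (1 + r_nom) / (1 + inflation)
Substituting: (1 + r_real) = 1.1314 / 1.0242
(1 + r_real) = 1.104667
r_real = 1.104667 - 1 = 0.104667

0.104667


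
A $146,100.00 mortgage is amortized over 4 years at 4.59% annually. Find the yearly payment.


Formula: PMT = PV * r / (1 - (1+r)^(-n))
Denominator: 1 - (1 + 0.0459)^(-4) = 0.164321
Numerator: $146,100.00 * 0.0459 = 6705.99
PMT = 6705.99 / 0.164321 = $40,810.24

$40,810.24


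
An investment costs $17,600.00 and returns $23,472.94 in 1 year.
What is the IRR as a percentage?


Formula: IRR = C1/C0 - 1
Substituting: IRR = $23,472.94 / $17,600.00 - 1
Ratio: 1.33369 - 1 = 0.33369
IRR = 33.369%

33.369%


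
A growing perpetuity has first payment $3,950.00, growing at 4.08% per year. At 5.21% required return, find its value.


Formula: PV = C / (r - g)
Spread: r - g = 0.0521 - 0.0408 = 0.0113
Substituting: PV = $3,950.00 / 0.0113
PV = $349,557.52

$349,557.52


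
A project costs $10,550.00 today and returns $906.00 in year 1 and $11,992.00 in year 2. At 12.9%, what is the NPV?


Formula: NPV = C0 + C1/(1+r) + C2/(1+r)^2
Discount C1: $906.00 / (1 + 0.129) = $802.48
Discount C2: $11,992.00 / (1 + 0.129)^2 = $9,408.14
NPV = -$10,550.00 + $802.48 + $9,408.14 = -$339.38

-$339.38


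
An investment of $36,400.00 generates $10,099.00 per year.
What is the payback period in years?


Formula: Payback = investment / annual cash flow
Substituting: Payback = $36,400.00 / $10,099.00
Payback = 3.6043 years

3.6043 years


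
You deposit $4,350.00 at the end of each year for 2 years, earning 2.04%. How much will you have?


Formula: FV = PMT * ((1+r)^n - 1) / r
Growth factor: (1 + 0.0204)^2 = 1.041216
Numerator: 1.041216 - 1 = 0.041216
FV = $4,350.00 * 0.041216 / 0.0204 = $8,788.74

$8,788.74


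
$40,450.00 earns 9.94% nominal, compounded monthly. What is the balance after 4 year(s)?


Formula: FV = P * (1 + r/m)^(m*t)
Period rate: r/m = 0.0994 / 12 = 0.008283
Total periods: m*t = 12 * 4 = 48
Growth factor: (1 + 0.008283)^48 = 1.485813
FV = $40,450.00 * 1.485813 = $60,101.15

$60,101.15


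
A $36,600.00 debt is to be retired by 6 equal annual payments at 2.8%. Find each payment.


Formula: PMT = PV * r / (1 - (1+r)^(-n))
Denominator: 1 - (1 + 0.028)^(-6) = 0.152692
Numerator: $36,600.00 * 0.028 = 1024.8
PMT = 1024.8 / 0.152692 = $6,711.55

$6,711.55


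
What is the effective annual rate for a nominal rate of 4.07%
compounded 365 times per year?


Formula: EAR = (1 + r/m)^m - 1
Period rate: r/m = 0.0407 / 365 = 0.000112
Compounding: (1 + 0.000112)^365 = 1.041537
EAR = 1.041537 - 1 = 0.041537

0.041537


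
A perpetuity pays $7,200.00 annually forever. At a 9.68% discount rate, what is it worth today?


Formula: PV = C / r
Substituting: PV = $7,200.00 / 0.0968
PV = $74,380.17

$74,380.17


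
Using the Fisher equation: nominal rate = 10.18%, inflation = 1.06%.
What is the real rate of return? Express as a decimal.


Formula: (1 + r_real) = (1 + r_nom) / (1 + inflation)
Substituting: (1 + r_real) = 1.1018 / 1.0106
(1 + r_real) = 1.090243
r_real = 1.090243 - 1 = 0.090243

0.090243


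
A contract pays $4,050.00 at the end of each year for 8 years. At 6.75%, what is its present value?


Formula: PV = PMT * (1 - (1+r)^(-n)) / r
Discount factor: (1 + 0.0675)^(-8) = 0.593003
Bracket: 1 - 0.593003 = 0.406997
PV = $4,050.00 * 0.406997 / 0.0675 = $24,419.82

$24,419.82


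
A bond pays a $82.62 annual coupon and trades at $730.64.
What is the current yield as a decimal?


Formula: Current yield = annual coupon / price
Substituting: CY = $82.62 / $730.64
CY = 0.113079

0.113079


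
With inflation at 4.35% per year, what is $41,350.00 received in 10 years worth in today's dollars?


Formula: Real value = nominal / (1 + inflation)^years
Price level: (1 + 0.0435)^10 = 1.530821
Real value = $41,350.00 / 1.530821 = $27,011.64

$27,011.64


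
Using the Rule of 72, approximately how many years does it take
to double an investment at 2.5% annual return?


Formula: Years ≈ 72 / r
Substituting: Years ≈ 72 / 2.5
Years ≈ 28.8

28.8 years


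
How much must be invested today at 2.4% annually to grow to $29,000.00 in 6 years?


Formula: PV = FV / (1 + r)^n
Substituting: PV = $29,000.00 / (1 + 0.024)^6
Discount factor: (1.024)^6 = 1.152922
PV = $29,000.00 / 1.152922 = $25,153.49

$25,153.49


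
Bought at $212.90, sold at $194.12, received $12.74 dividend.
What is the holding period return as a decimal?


Formula: HPR = (P1 - P0 + D) / P0
Gain: $194.12 - $212.90 + $12.74 = -$6.04
HPR = -$6.04 / $212.90 = -0.0284

-0.0284


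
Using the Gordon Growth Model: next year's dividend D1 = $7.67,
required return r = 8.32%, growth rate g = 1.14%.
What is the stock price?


Formula: P = D1 / (r - g)
Spread: r - g = 0.0832 - 0.0114 = 0.0718
Substituting: P = $7.67 / 0.0718
P = $106.82

$106.82


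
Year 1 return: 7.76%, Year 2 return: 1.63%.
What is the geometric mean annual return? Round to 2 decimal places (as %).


Formula: Geometric mean = ((1+r1)*(1+r2))^(1/2) - 1
Product: (1 + 0.0776) * (1 + 0.0163) = 1.0776 * 1.0163 = 1.095165
Square root: 1.095165^0.5 = 1.046501
Geometric mean = 1.046501 - 1 = 0.046501
As percentage: 4.65%

4.65%


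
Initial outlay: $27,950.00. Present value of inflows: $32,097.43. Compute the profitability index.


Formula: PI = PV(cash flows) / initial investment
Substituting: PI = $32,097.43 / $27,950.00
PI = 1.1484

1.1484


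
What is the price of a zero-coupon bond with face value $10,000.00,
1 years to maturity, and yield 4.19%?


Formula: Price = FV / (1 + r)^n
Substituting: Price = $10,000.00 / (1 + 0.0419)^1
Discount factor: (1.0419)^1 = 1.0419
Price = $10,000.00 / 1.0419 = $9,597.85

$9,597.85


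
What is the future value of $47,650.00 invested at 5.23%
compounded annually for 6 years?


Formula: FV = P * (1 + r)^n
Substituting: FV = $47,650.00 * (1 + 0.0523)^6
Growth factor: (1.0523)^6 = 1.357805
FV = $47,650.00 * 1.357805 = $64,699.41

$64,699.41


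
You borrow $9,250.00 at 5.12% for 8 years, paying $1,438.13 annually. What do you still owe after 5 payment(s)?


Formula: Balance = PV*(1+r)^k - PMT*((1+r)^k - 1)/r
Growth: (1 + 0.0512)^5 = 1.283591
Accumulated factor: ((1+r)^k - 1)/r = 5.538892
Balance = $9,250.00 * 1.283591 - $1,438.13 * 5.538892
Balance = $3,907.57

$3,907.57


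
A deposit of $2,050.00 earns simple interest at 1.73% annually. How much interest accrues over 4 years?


Formula: I = P * r * t
Substituting: I = $2,050.00 * 0.0173 * 4
Step: I = $2,050.00 * 0.0692
I = $141.86

$141.86


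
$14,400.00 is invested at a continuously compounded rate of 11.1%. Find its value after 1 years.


Formula: FV = P * e^(r*t)
Exponent: r*t = 0.111 * 1 = 0.111
e^(0.111) = 1.117395
FV = $14,400.00 * 1.117395 = $16,090.49

$16,090.49


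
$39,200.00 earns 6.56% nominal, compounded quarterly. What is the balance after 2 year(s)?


Formula: FV = P * (1 + r/m)^(m*t)
Period rate: r/m = 0.0656 / 4 = 0.0164
Total periods: m*t = 4 * 2 = 8
Growth factor: (1 + 0.0164)^8 = 1.138983
FV = $39,200.00 * 1.138983 = $44,648.13

$44,648.13


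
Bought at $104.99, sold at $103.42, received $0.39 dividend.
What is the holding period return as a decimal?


Formula: HPR = (P1 - P0 + D) / P0
Gain: $103.42 - $104.99 + $0.39 = -$1.18
HPR = -$1.18 / $104.99 = -0.0112

-0.0112


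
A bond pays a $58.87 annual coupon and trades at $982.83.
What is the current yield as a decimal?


Formula: Current yield = annual coupon / price
Substituting: CY = $58.87 / $982.83
CY = 0.059898

0.059898


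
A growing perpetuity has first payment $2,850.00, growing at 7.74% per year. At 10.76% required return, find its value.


Formula: PV = C / (r - g)
Spread: r - g = 0.1076 - 0.0774 = 0.0302
Substituting: PV = $2,850.00 / 0.0302
PV = $94,370.86

$94,370.86


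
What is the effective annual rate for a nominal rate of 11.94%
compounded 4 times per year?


Formula: EAR = (1 + r/m)^m - 1
Period rate: r/m = 0.1194 / 4 = 0.02985
Compounding: (1 + 0.02985)^4 = 1.124853
EAR = 1.124853 - 1 = 0.124853

0.124853


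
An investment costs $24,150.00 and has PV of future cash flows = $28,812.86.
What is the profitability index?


Formula: PI = PV(cash flows) / initial investment
Substituting: PI = $28,812.86 / $24,150.00
PI = 1.1931

1.1931


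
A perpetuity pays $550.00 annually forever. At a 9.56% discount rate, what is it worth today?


Formula: PV = C / r
Substituting: PV = $550.00 / 0.0956
PV = $5,753.14

$5,753.14


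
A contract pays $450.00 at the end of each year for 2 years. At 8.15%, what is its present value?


Formula: PV = PMT * (1 - (1+r)^(-n)) / r
Discount factor: (1 + 0.0815)^(-2) = 0.854962
Bracket: 1 - 0.854962 = 0.145038
PV = $450.00 * 0.145038 / 0.0815 = $800.82

$800.82


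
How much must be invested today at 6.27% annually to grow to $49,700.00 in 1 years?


Formula: PV = FV / (1 + r)^n
Substituting: PV = $49,700.00 / (1 + 0.0627)^1
Discount factor: (1.0627)^1 = 1.0627
PV = $49,700.00 / 1.0627 = $46,767.67

$46,767.67


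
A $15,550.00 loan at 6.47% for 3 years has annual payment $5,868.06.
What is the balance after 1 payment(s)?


Formula: Balance = PV*(1+r)^k - PMT*((1+r)^k - 1)/r
Growth: (1 + 0.0647)^1 = 1.0647
Accumulated factor: ((1+r)^k - 1)/r = 1.0
Balance = $15,550.00 * 1.0647 - $5,868.06 * 1.0
Balance = $10,688.03

$10,688.03


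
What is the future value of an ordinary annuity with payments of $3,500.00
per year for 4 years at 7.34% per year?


Formula: FV = PMT * ((1+r)^n - 1) / r
Growth factor: (1 + 0.0734)^4 = 1.327536
Numerator: 1.327536 - 1 = 0.327536
FV = $3,500.00 * 0.327536 / 0.0734 = $15,618.21

$15,618.21


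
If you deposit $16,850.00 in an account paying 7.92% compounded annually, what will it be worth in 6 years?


Formula: FV = P * (1 + r)^n
Substituting: FV = $16,850.00 * (1 + 0.0792)^6
Growth factor: (1.0792)^6 = 1.579835
FV = $16,850.00 * 1.579835 = $26,620.21

$26,620.21


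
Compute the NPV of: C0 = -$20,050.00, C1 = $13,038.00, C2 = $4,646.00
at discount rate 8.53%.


Formula: NPV = C0 + C1/(1+r) + C2/(1+r)^2
Discount C1: $13,038.00 / (1 + 0.0853) = $12,013.27
Discount C2: $4,646.00 / (1 + 0.0853)^2 = $3,944.39
NPV = -$20,050.00 + $12,013.27 + $3,944.39 = -$4,092.34

-$4,092.34


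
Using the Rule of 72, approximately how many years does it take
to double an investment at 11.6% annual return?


Formula: Years ≈ 72 / r
Substituting: Years ≈ 72 / 11.6
Years ≈ 6.2

6.2 years


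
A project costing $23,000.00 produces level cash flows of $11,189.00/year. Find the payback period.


Formula: Payback = investment / annual cash flow
Substituting: Payback = $23,000.00 / $11,189.00
Payback = 2.0556 years

2.0556 years


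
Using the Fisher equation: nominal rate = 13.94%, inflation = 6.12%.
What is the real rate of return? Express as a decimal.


Formula: (1 + r_real) = (1 + r_nom) / (1 + inflation)
Substituting: (1 + r_real) = 1.1394 / 1.0612
(1 + r_real) = 1.07369
r_real = 1.07369 - 1 = 0.07369

0.07369


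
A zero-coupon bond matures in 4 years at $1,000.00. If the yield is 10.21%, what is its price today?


Formula: Price = FV / (1 + r)^n
Substituting: Price = $1,000.00 / (1 + 0.1021)^4
Discount factor: (1.1021)^4 = 1.475312
Price = $1,000.00 / 1.475312 = $677.82

$677.82


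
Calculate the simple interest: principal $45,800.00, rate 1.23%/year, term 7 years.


Formula: I = P * r * t
Substituting: I = $45,800.00 * 0.0123 * 7
Step: I = $45,800.00 * 0.0861
I = $3,943.38

$3,943.38


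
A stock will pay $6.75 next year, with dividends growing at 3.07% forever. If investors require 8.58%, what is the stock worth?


Formula: P = D1 / (r - g)
Spread: r - g = 0.0858 - 0.0307 = 0.0551
Substituting: P = $6.75 / 0.0551
P = $122.50

$122.50


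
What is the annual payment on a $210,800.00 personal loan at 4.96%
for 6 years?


Formula: PMT = PV * r / (1 - (1+r)^(-n))
Denominator: 1 - (1 + 0.0496)^(-6) = 0.252077
Numerator: $210,800.00 * 0.0496 = 10455.68
PMT = 10455.68 / 0.252077 = $41,478.17

$41,478.17


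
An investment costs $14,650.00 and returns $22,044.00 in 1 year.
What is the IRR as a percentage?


Formula: IRR = C1/C0 - 1
Substituting: IRR = $22,044.00 / $14,650.00 - 1
Ratio: 1.50471 - 1 = 0.50471
IRR = 50.471%

50.471%


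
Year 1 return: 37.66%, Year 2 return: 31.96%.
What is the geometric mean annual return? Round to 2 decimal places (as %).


Formula: Geometric mean = ((1+r1)*(1+r2))^(1/2) - 1
Product: (1 + 0.3766) * (1 + 0.3196) = 1.3766 * 1.3196 = 1.816561
Square root: 1.816561^0.5 = 1.347799
Geometric mean = 1.347799 - 1 = 0.347799
As percentage: 34.78%

34.78%


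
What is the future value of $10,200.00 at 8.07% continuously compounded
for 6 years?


Formula: FV = P * e^(r*t)
Exponent: r*t = 0.0807 * 6 = 0.4842
e^(0.4842) = 1.622876
FV = $10,200.00 * 1.622876 = $16,553.34

$16,553.34


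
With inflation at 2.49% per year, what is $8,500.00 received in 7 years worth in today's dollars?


Formula: Real value = nominal / (1 + inflation)^years
Price level: (1 + 0.0249)^7 = 1.187874
Real value = $8,500.00 / 1.187874 = $7,155.64

$7,155.64


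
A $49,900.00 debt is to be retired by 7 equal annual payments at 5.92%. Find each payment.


Formula: PMT = PV * r / (1 - (1+r)^(-n))
Denominator: 1 - (1 + 0.0592)^(-7) = 0.331419
Numerator: $49,900.00 * 0.0592 = 2954.08
PMT = 2954.08 / 0.331419 = $8,913.44

$8,913.44


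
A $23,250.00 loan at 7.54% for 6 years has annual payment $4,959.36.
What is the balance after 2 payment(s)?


Formula: Balance = PV*(1+r)^k - PMT*((1+r)^k - 1)/r
Growth: (1 + 0.0754)^2 = 1.156485
Accumulated factor: ((1+r)^k - 1)/r = 2.0754
Balance = $23,250.00 * 1.156485 - $4,959.36 * 2.0754
Balance = $16,595.62

$16,595.62


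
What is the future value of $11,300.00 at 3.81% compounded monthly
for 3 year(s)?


Formula: FV = P * (1 + r/m)^(m*t)
Period rate: r/m = 0.0381 / 12 = 0.003175
Total periods: m*t = 12 * 3 = 36
Growth factor: (1 + 0.003175)^36 = 1.120885
FV = $11,300.00 * 1.120885 = $12,666.01

$12,666.01


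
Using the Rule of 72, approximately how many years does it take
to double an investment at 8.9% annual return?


Formula: Years ≈ 72 / r
Substituting: Years ≈ 72 / 8.9
Years ≈ 8.1

8.1 years


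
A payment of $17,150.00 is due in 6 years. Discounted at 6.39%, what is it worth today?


Formula: PV = FV / (1 + r)^n
Substituting: PV = $17,150.00 / (1 + 0.0639)^6
Discount factor: (1.0639)^6 = 1.450123
PV = $17,150.00 / 1.450123 = $11,826.58

$11,826.58


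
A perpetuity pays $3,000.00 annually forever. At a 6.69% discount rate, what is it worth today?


Formula: PV = C / r
Substituting: PV = $3,000.00 / 0.0669
PV = $44,843.05

$44,843.05


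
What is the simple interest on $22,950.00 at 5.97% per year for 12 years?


Formula: I = P * r * t
Substituting: I = $22,950.00 * 0.0597 * 12
Step: I = $22,950.00 * 0.7164
I = $16,441.38

$16,441.38


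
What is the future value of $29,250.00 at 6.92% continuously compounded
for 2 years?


Formula: FV = P * e^(r*t)
Exponent: r*t = 0.0692 * 2 = 0.1384
e^(0.1384) = 1.148435
FV = $29,250.00 * 1.148435 = $33,591.72

$33,591.72


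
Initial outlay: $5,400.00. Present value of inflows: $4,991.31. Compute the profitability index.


Formula: PI = PV(cash flows) / initial investment
Substituting: PI = $4,991.31 / $5,400.00
PI = 0.9243

0.9243


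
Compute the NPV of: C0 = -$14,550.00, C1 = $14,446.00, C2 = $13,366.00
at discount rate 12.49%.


Formula: NPV = C0 + C1/(1+r) + C2/(1+r)^2
Discount C1: $14,446.00 / (1 + 0.1249) = $12,842.03
Discount C2: $13,366.00 / (1 + 0.1249)^2 = $10,562.67
NPV = -$14,550.00 + $12,842.03 + $10,562.67 = $8,854.70

$8,854.70


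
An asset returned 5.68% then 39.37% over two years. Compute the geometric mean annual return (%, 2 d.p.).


Formula: Geometric mean = ((1+r1)*(1+r2))^(1/2) - 1
Product: (1 + 0.0568) * (1 + 0.3937) = 1.0568 * 1.3937 = 1.472862
Square root: 1.472862^0.5 = 1.213615
Geometric mean = 1.213615 - 1 = 0.213615
As percentage: 21.36%

21.36%


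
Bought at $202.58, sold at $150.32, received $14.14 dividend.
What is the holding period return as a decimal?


Formula: HPR = (P1 - P0 + D) / P0
Gain: $150.32 - $202.58 + $14.14 = -$38.12
HPR = -$38.12 / $202.58 = -0.1882

-0.1882


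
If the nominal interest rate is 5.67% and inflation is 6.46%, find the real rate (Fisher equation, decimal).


Formula: (1 + r_real) = (1 + r_nom) / (1 + inflation)
Substituting: (1 + r_real) = 1.0567 / 1.0646
(1 + r_real) = 0.992579
r_real = 0.992579 - 1 = -0.007421

-0.007421


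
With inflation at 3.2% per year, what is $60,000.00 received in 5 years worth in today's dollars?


Formula: Real value = nominal / (1 + inflation)^years
Price level: (1 + 0.032)^5 = 1.170573
Real value = $60,000.00 / 1.170573 = $51,256.95

$51,256.95


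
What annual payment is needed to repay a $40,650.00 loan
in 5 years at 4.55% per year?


Formula: PMT = PV * r / (1 - (1+r)^(-n))
Denominator: 1 - (1 + 0.0455)^(-5) = 0.199466
Numerator: $40,650.00 * 0.0455 = 1849.575
PMT = 1849.575 / 0.199466 = $9,272.64

$9,272.64


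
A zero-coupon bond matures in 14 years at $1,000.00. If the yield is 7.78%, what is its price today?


Formula: Price = FV / (1 + r)^n
Substituting: Price = $1,000.00 / (1 + 0.0778)^14
Discount factor: (1.0778)^14 = 2.854529
Price = $1,000.00 / 2.854529 = $350.32

$350.32


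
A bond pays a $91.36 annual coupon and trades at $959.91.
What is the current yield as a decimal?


Formula: Current yield = annual coupon / price
Substituting: CY = $91.36 / $959.91
CY = 0.095176

0.095176


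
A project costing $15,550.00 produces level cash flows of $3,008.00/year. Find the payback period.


Formula: Payback = investment / annual cash flow
Substituting: Payback = $15,550.00 / $3,008.00
Payback = 5.1695 years

5.1695 years


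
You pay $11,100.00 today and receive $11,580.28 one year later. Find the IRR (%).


Formula: IRR = C1/C0 - 1
Substituting: IRR = $11,580.28 / $11,100.00 - 1
Ratio: 1.043268 - 1 = 0.043268
IRR = 4.3268%

4.3268%


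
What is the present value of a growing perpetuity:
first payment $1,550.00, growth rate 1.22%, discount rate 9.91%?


Formula: PV = C / (r - g)
Spread: r - g = 0.0991 - 0.0122 = 0.0869
Substituting: PV = $1,550.00 / 0.0869
PV = $17,836.59

$17,836.59


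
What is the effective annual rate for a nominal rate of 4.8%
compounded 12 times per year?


Formula: EAR = (1 + r/m)^m - 1
Period rate: r/m = 0.048 / 12 = 0.004
Compounding: (1 + 0.004)^12 = 1.04907
EAR = 1.04907 - 1 = 0.04907

0.04907


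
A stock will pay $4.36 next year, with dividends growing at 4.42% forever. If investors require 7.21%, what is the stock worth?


Formula: P = D1 / (r - g)
Spread: r - g = 0.0721 - 0.0442 = 0.0279
Substituting: P = $4.36 / 0.0279
P = $156.27

$156.27


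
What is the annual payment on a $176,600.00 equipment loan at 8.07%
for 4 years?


Formula: PMT = PV * r / (1 - (1+r)^(-n))
Denominator: 1 - (1 + 0.0807)^(-4) = 0.266873
Numerator: $176,600.00 * 0.0807 = 14251.62
PMT = 14251.62 / 0.266873 = $53,402.32

$53,402.32


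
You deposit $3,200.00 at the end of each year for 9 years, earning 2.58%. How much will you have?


Formula: FV = PMT * ((1+r)^n - 1) / r
Growth factor: (1 + 0.0258)^9 = 1.257663
Numerator: 1.257663 - 1 = 0.257663
FV = $3,200.00 * 0.257663 / 0.0258 = $31,958.19

$31,958.19


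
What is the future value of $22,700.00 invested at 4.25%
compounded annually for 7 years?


Formula: FV = P * (1 + r)^n
Substituting: FV = $22,700.00 * (1 + 0.0425)^7
Growth factor: (1.0425)^7 = 1.338235
FV = $22,700.00 * 1.338235 = $30,377.94

$30,377.94


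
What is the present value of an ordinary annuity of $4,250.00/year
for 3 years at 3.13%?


Formula: PV = PMT * (1 - (1+r)^(-n)) / r
Discount factor: (1 + 0.0313)^(-3) = 0.911685
Bracket: 1 - 0.911685 = 0.088315
PV = $4,250.00 * 0.088315 / 0.0313 = $11,991.61

$11,991.61


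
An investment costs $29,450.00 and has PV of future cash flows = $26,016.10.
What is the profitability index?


Formula: PI = PV(cash flows) / initial investment
Substituting: PI = $26,016.10 / $29,450.00
PI = 0.8834

0.8834


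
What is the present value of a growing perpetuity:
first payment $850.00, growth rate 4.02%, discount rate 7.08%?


Formula: PV = C / (r - g)
Spread: r - g = 0.0708 - 0.0402 = 0.0306
Substituting: PV = $850.00 / 0.0306
PV = $27,777.78

$27,777.78


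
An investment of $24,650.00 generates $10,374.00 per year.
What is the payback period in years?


Formula: Payback = investment / annual cash flow
Substituting: Payback = $24,650.00 / $10,374.00
Payback = 2.3761 years

2.3761 years


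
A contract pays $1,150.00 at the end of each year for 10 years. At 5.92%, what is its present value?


Formula: PV = PMT * (1 - (1+r)^(-n)) / r
Discount factor: (1 + 0.0592)^(-10) = 0.562627
Bracket: 1 - 0.562627 = 0.437373
PV = $1,150.00 * 0.437373 / 0.0592 = $8,496.27

$8,496.27


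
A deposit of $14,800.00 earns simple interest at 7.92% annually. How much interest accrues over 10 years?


Formula: I = P * r * t
Substituting: I = $14,800.00 * 0.0792 * 10
Step: I = $14,800.00 * 0.792
I = $11,721.60

$11,721.60


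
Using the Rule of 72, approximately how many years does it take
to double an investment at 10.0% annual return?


Formula: Years ≈ 72 / r
Substituting: Years ≈ 72 / 10.0
Years ≈ 7.2

7.2 years


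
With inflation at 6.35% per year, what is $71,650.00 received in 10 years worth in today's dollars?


Formula: Real value = nominal / (1 + inflation)^years
Price level: (1 + 0.0635)^10 = 1.850866
Real value = $71,650.00 / 1.850866 = $38,711.61

$38,711.61


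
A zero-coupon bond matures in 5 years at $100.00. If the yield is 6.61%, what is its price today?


Formula: Price = FV / (1 + r)^n
Substituting: Price = $100.00 / (1 + 0.0661)^5
Discount factor: (1.0661)^5 = 1.377177
Price = $100.00 / 1.377177 = $72.61

$72.61


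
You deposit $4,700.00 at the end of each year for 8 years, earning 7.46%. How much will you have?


Formula: FV = PMT * ((1+r)^n - 1) / r
Growth factor: (1 + 0.0746)^8 = 1.778176
Numerator: 1.778176 - 1 = 0.778176
FV = $4,700.00 * 0.778176 / 0.0746 = $49,027.16

$49,027.16


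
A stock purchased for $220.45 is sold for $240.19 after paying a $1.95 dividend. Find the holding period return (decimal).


Formula: HPR = (P1 - P0 + D) / P0
Gain: $240.19 - $220.45 + $1.95 = $21.69
HPR = $21.69 / $220.45 = 0.0984

0.0984


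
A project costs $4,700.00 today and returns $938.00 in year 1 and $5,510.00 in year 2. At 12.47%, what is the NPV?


Formula: NPV = C0 + C1/(1+r) + C2/(1+r)^2
Discount C1: $938.00 / (1 + 0.1247) = $834.00
Discount C2: $5,510.00 / (1 + 0.1247)^2 = $4,355.90
NPV = -$4,700.00 + $834.00 + $4,355.90 = $489.90

$489.90


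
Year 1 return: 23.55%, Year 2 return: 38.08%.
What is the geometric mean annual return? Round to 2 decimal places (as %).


Formula: Geometric mean = ((1+r1)*(1+r2))^(1/2) - 1
Product: (1 + 0.2355) * (1 + 0.3808) = 1.2355 * 1.3808 = 1.705978
Square root: 1.705978^0.5 = 1.306131
Geometric mean = 1.306131 - 1 = 0.306131
As percentage: 30.61%

30.61%


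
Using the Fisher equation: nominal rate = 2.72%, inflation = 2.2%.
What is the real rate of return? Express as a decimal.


Formula: (1 + r_real) = (1 + r_nom) / (1 + inflation)
Substituting: (1 + r_real) = 1.0272 / 1.022
(1 + r_real) = 1.005088
r_real = 1.005088 - 1 = 0.005088

0.005088


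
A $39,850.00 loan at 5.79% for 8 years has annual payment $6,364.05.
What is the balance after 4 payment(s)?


Formula: Balance = PV*(1+r)^k - PMT*((1+r)^k - 1)/r
Growth: (1 + 0.0579)^4 = 1.252502
Accumulated factor: ((1+r)^k - 1)/r = 4.361004
Balance = $39,850.00 * 1.252502 - $6,364.05 * 4.361004
Balance = $22,158.56

$22,158.56


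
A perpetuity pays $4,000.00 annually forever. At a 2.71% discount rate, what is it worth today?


Formula: PV = C / r
Substituting: PV = $4,000.00 / 0.0271
PV = $147,601.48

$147,601.48


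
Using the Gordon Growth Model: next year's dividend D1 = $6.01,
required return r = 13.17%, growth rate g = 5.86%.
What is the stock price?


Formula: P = D1 / (r - g)
Spread: r - g = 0.1317 - 0.0586 = 0.0731
Substituting: P = $6.01 / 0.0731
P = $82.22

$82.22


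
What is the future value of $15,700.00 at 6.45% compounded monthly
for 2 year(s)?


Formula: FV = P * (1 + r/m)^(m*t)
Period rate: r/m = 0.0645 / 12 = 0.005375
Total periods: m*t = 12 * 2 = 24
Growth factor: (1 + 0.005375)^24 = 1.137297
FV = $15,700.00 * 1.137297 = $17,855.57

$17,855.57


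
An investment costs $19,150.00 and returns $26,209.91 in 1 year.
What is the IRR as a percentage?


Formula: IRR = C1/C0 - 1
Substituting: IRR = $26,209.91 / $19,150.00 - 1
Ratio: 1.368664 - 1 = 0.368664
IRR = 36.8664%

36.8664%


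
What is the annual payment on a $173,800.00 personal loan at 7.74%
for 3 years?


Formula: PMT = PV * r / (1 - (1+r)^(-n))
Denominator: 1 - (1 + 0.0774)^(-3) = 0.200407
Numerator: $173,800.00 * 0.0774 = 13452.12
PMT = 13452.12 / 0.200407 = $67,124.07

$67,124.07


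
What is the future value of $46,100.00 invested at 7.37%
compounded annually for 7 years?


Formula: FV = P * (1 + r)^n
Substituting: FV = $46,100.00 * (1 + 0.0737)^7
Growth factor: (1.0737)^7 = 1.645056
FV = $46,100.00 * 1.645056 = $75,837.08

$75,837.08


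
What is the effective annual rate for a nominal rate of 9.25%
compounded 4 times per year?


Formula: EAR = (1 + r/m)^m - 1
Period rate: r/m = 0.0925 / 4 = 0.023125
Compounding: (1 + 0.023125)^4 = 1.095758
EAR = 1.095758 - 1 = 0.095758

0.095758


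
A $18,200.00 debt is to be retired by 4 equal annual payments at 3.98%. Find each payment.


Formula: PMT = PV * r / (1 - (1+r)^(-n))
Denominator: 1 - (1 + 0.0398)^(-4) = 0.144538
Numerator: $18,200.00 * 0.0398 = 724.36
PMT = 724.36 / 0.144538 = $5,011.56

$5,011.56


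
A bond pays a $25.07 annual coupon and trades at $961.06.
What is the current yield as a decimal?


Formula: Current yield = annual coupon / price
Substituting: CY = $25.07 / $961.06
CY = 0.026086

0.026086


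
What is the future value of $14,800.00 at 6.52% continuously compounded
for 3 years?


Formula: FV = P * e^(r*t)
Exponent: r*t = 0.0652 * 3 = 0.1956
e^(0.1956) = 1.21604
FV = $14,800.00 * 1.21604 = $17,997.40

$17,997.40


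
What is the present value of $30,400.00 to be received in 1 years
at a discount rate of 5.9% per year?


Formula: PV = FV / (1 + r)^n
Substituting: PV = $30,400.00 / (1 + 0.059)^1
Discount factor: (1.059)^1 = 1.059
PV = $30,400.00 / 1.059 = $28,706.33

$28,706.33


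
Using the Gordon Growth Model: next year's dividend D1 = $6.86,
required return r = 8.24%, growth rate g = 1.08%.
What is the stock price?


Formula: P = D1 / (r - g)
Spread: r - g = 0.0824 - 0.0108 = 0.0716
Substituting: P = $6.86 / 0.0716
P = $95.81

$95.81


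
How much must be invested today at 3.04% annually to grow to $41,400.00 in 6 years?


Formula: PV = FV / (1 + r)^n
Substituting: PV = $41,400.00 / (1 + 0.0304)^6
Discount factor: (1.0304)^6 = 1.196837
PV = $41,400.00 / 1.196837 = $34,591.17

$34,591.17


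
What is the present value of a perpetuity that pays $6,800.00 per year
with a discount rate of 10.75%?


Formula: PV = C / r
Substituting: PV = $6,800.00 / 0.1075
PV = $63,255.81

$63,255.81


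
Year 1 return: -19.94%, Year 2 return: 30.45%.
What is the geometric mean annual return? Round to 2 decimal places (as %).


Formula: Geometric mean = ((1+r1)*(1+r2))^(1/2) - 1
Product: (1 + -0.1994) * (1 + 0.3045) = 0.8006 * 1.3045 = 1.044383
Square root: 1.044383^0.5 = 1.02195
Geometric mean = 1.02195 - 1 = 0.02195
As percentage: 2.20%

2.20%


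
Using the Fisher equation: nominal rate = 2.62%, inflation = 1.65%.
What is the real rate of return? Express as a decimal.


Formula: (1 + r_real) = (1 + r_nom) / (1 + inflation)
Substituting: (1 + r_real) = 1.0262 / 1.0165
(1 + r_real) = 1.009543
r_real = 1.009543 - 1 = 0.009543

0.009543


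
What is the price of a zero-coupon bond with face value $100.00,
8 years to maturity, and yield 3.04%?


Formula: Price = FV / (1 + r)^n
Substituting: Price = $100.00 / (1 + 0.0304)^8
Discount factor: (1.0304)^8 = 1.270711
Price = $100.00 / 1.270711 = $78.70

$78.70


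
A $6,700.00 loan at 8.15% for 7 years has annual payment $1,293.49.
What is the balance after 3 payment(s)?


Formula: Balance = PV*(1+r)^k - PMT*((1+r)^k - 1)/r
Growth: (1 + 0.0815)^3 = 1.264968
Accumulated factor: ((1+r)^k - 1)/r = 3.251142
Balance = $6,700.00 * 1.264968 - $1,293.49 * 3.251142
Balance = $4,269.97

$4,269.97


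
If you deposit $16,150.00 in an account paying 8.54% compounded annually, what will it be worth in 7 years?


Formula: FV = P * (1 + r)^n
Substituting: FV = $16,150.00 * (1 + 0.0854)^7
Growth factor: (1.0854)^7 = 1.774715
FV = $16,150.00 * 1.774715 = $28,661.65

$28,661.65


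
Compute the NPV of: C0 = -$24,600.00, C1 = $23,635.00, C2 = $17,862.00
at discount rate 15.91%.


Formula: NPV = C0 + C1/(1+r) + C2/(1+r)^2
Discount C1: $23,635.00 / (1 + 0.1591) = $20,390.82
Discount C2: $17,862.00 / (1 + 0.1591)^2 = $13,295.00
NPV = -$24,600.00 + $20,390.82 + $13,295.00 = $9,085.82

$9,085.82


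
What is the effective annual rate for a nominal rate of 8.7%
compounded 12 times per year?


Formula: EAR = (1 + r/m)^m - 1
Period rate: r/m = 0.087 / 12 = 0.00725
Compounding: (1 + 0.00725)^12 = 1.090554
EAR = 1.090554 - 1 = 0.090554

0.090554


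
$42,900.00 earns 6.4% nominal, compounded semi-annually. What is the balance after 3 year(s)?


Formula: FV = P * (1 + r/m)^(m*t)
Period rate: r/m = 0.064 / 2 = 0.032
Total periods: m*t = 2 * 3 = 6
Growth factor: (1 + 0.032)^6 = 1.208031
FV = $42,900.00 * 1.208031 = $51,824.54

$51,824.54


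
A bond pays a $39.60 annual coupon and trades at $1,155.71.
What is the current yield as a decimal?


Formula: Current yield = annual coupon / price
Substituting: CY = $39.60 / $1,155.71
CY = 0.034265

0.034265


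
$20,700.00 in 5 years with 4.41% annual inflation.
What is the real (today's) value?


Formula: Real value = nominal / (1 + inflation)^years
Price level: (1 + 0.0441)^5 = 1.240825
Real value = $20,700.00 / 1.240825 = $16,682.45

$16,682.45


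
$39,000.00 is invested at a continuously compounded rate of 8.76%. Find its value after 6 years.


Formula: FV = P * e^(r*t)
Exponent: r*t = 0.0876 * 6 = 0.5256
e^(0.5256) = 1.691473
FV = $39,000.00 * 1.691473 = $65,967.46

$65,967.46


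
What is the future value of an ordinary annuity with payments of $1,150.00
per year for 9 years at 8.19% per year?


Formula: FV = PMT * ((1+r)^n - 1) / r
Growth factor: (1 + 0.0819)^9 = 2.030879
Numerator: 2.030879 - 1 = 1.030879
FV = $1,150.00 * 1.030879 / 0.0819 = $14,475.10

$14,475.10


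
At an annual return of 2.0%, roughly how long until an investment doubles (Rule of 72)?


Formula: Years ≈ 72 / r
Substituting: Years ≈ 72 / 2.0
Years ≈ 36.0

36.0 years


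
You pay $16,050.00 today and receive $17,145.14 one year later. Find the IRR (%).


Formula: IRR = C1/C0 - 1
Substituting: IRR = $17,145.14 / $16,050.00 - 1
Ratio: 1.068233 - 1 = 0.068233
IRR = 6.8233%

6.8233%


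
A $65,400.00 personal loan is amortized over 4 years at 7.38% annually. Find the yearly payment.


Formula: PMT = PV * r / (1 - (1+r)^(-n))
Denominator: 1 - (1 + 0.0738)^(-4) = 0.247847
Numerator: $65,400.00 * 0.0738 = 4826.52
PMT = 4826.52 / 0.247847 = $19,473.82

$19,473.82


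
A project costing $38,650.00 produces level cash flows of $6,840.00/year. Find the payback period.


Formula: Payback = investment / annual cash flow
Substituting: Payback = $38,650.00 / $6,840.00
Payback = 5.6506 years

5.6506 years


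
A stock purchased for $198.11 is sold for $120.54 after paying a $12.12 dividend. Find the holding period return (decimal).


Formula: HPR = (P1 - P0 + D) / P0
Gain: $120.54 - $198.11 + $12.12 = -$65.45
HPR = -$65.45 / $198.11 = -0.3304

-0.3304


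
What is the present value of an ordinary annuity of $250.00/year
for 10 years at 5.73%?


Formula: PV = PMT * (1 - (1+r)^(-n)) / r
Discount factor: (1 + 0.0573)^(-10) = 0.572819
Bracket: 1 - 0.572819 = 0.427181
PV = $250.00 * 0.427181 / 0.0573 = $1,863.79

$1,863.79


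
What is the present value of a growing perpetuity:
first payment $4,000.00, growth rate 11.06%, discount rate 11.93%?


Formula: PV = C / (r - g)
Spread: r - g = 0.1193 - 0.1106 = 0.0087
Substituting: PV = $4,000.00 / 0.0087
PV = $459,770.11

$459,770.11


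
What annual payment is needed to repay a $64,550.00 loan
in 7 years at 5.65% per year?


Formula: PMT = PV * r / (1 - (1+r)^(-n))
Denominator: 1 - (1 + 0.0565)^(-7) = 0.319366
Numerator: $64,550.00 * 0.0565 = 3647.075
PMT = 3647.075 / 0.319366 = $11,419.73

$11,419.73


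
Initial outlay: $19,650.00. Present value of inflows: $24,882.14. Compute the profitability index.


Formula: PI = PV(cash flows) / initial investment
Substituting: PI = $24,882.14 / $19,650.00
PI = 1.2663

1.2663


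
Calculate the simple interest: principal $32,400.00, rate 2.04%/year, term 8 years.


Formula: I = P * r * t
Substituting: I = $32,400.00 * 0.0204 * 8
Step: I = $32,400.00 * 0.1632
I = $5,287.68

$5,287.68


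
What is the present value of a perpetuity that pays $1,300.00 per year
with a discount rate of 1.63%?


Formula: PV = C / r
Substituting: PV = $1,300.00 / 0.0163
PV = $79,754.60

$79,754.60


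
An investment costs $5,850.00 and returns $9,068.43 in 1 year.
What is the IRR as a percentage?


Formula: IRR = C1/C0 - 1
Substituting: IRR = $9,068.43 / $5,850.00 - 1
Ratio: 1.550159 - 1 = 0.550159
IRR = 55.0159%

55.0159%
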